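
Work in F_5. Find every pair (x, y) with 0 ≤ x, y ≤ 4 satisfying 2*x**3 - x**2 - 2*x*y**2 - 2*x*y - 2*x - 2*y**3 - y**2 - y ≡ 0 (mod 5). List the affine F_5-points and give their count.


Affine F_5-points: {(0, 0), (1, 2), (2, 4)}; count = 3.

For each of the 25 pairs (x, y) ∈ F_5², evaluate f(x, y) mod 5. Record the zeros.
  x = 0: [0↦0, 1↦1, 2↦3, 3↦4, 4↦2]  zeros at y ∈ {0}
  x = 1: [0↦4, 1↦1, 2↦0, 3↦4, 4↦1]  zeros at y ∈ {2}
  x = 2: [0↦3, 1↦1, 2↦2, 3↦4, 4↦0]  zeros at y ∈ {4}
  x = 3: [0↦4, 1↦3, 2↦1, 3↦1, 4↦1]  zeros at y ∈ ∅
  x = 4: [0↦4, 1↦4, 2↦4, 3↦2, 4↦1]  zeros at y ∈ ∅
Collecting zeros: affine points = {(0, 0), (1, 2), (2, 4)}.
Total count |C(F_5)_aff| = 3.


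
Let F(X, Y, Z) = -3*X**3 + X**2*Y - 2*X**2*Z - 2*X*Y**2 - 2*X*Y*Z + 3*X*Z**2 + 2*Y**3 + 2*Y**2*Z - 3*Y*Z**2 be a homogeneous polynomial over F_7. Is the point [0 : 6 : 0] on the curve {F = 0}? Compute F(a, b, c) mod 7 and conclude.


F(0,6,0) ≡ 5 (mod 7); P is NOT on the curve.

Evaluate F(0, 6, 0) term-by-term (mod 7).
  -3*X**3 ↦ -3·0·1·1 = 0
  X**2*Y ↦ 1·0·6·1 = 0
  -2*X**2*Z ↦ -2·0·1·0 = 0
  -2*X*Y**2 ↦ -2·0·36·1 = 0
  -2*X*Y*Z ↦ -2·0·6·0 = 0
  3*X*Z**2 ↦ 3·0·1·0 = 0
  2*Y**3 ↦ 2·1·216·1 = 432
  2*Y**2*Z ↦ 2·1·36·0 = 0
  -3*Y*Z**2 ↦ -3·1·6·0 = 0
Sum: F(0, 6, 0) = (0) + (0) + (0) + (0) + (0) + (0) + (432) + (0) + (0) = 432.
Reducing mod 7: 432 ≡ 5 (mod 7).
Since F(a, b, c) ≡ 5 ≠ 0 (mod 7), P does NOT lie on the curve.


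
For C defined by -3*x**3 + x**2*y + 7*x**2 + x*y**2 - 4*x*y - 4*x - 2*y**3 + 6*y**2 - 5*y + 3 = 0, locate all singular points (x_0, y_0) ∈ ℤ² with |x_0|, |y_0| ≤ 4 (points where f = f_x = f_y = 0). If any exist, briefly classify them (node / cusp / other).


Singular points: {(1, 1)}; classification: node.

Compute partial derivatives:
  f_x = -9*x**2 + 2*x*y + 14*x + y**2 - 4*y - 4.
  f_y = x**2 + 2*x*y - 4*x - 6*y**2 + 12*y - 5.
Scan x_0 ∈ {−4, ..., 4}. For each x_0, f_y(x_0, y) is a polynomial in y; find its integer roots y ∈ {−4, ..., 4}, then test f_x and f at those candidates.
  x = -4: f_y(-4, y) = -6*y**2 + 4*y + 27; no integer root y with |y| ≤ 4.
  x = -3: f_y(-3, y) = -6*y**2 + 6*y + 16; no integer root y with |y| ≤ 4.
  x = -2: f_y(-2, y) = -6*y**2 + 8*y + 7; no integer root y with |y| ≤ 4.
  x = -1: f_y(-1, y) = -6*y**2 + 10*y; vanishes at y ∈ {0}. (-1, 0): f_x = -27 ≠ 0.
  x = 0: f_y(0, y) = -6*y**2 + 12*y - 5; no integer root y with |y| ≤ 4.
  x = 1: f_y(1, y) = -6*y**2 + 14*y - 8; vanishes at y ∈ {1}. (1, 1): f_x = 0, f = 0 — SINGULAR.
  x = 2: f_y(2, y) = -6*y**2 + 16*y - 9; no integer root y with |y| ≤ 4.
  x = 3: f_y(3, y) = -6*y**2 + 18*y - 8; no integer root y with |y| ≤ 4.
  x = 4: f_y(4, y) = -6*y**2 + 20*y - 5; no integer root y with |y| ≤ 4.
Only singular point on the grid: (1, 1).
Classify: substitute x = 1 + u, y = 1 + v and expand: f = -3*u**3 + u**2*v - u**2 + u*v**2 - 2*v**3 + v**2.
No constant or linear terms (consistent with a singular point). Quadratic part: -u**2 + v**2. Cubic part: -3*u**3 + u**2*v + u*v**2 - 2*v**3.
The quadratic part v**2 - u**2 = (v − u)(v + u) splits into two distinct linear factors, so there are two distinct tangent lines y − 1 = ±(x − 1) — this is a node (ordinary double point).
Classification: node.


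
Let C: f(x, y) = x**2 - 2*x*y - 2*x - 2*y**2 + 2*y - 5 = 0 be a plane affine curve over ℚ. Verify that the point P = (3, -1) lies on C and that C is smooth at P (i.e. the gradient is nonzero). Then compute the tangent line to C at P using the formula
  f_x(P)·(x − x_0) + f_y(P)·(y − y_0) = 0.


Tangent line at P: 6*x - 18 = 0.

Step 1: f(3, -1) = 0, so P lies on C.
Step 2: partial derivatives
  f_x(x, y) = 2*x - 2*y - 2, f_y(x, y) = -2*x - 4*y + 2.
  f_x(P) = 6, f_y(P) = 0 (gradient nonzero, so P is smooth).
Step 3: tangent line at P: 6·(x − 3) + 0·(y − -1) = 0.
Expanding: 6*x - 18 = 0.


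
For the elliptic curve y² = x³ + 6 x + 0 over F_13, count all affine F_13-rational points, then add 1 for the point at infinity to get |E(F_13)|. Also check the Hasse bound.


Affine points = {(0, 0), (4, 6), (4, 7), (5, 5), (5, 8), (8, 1), (8, 12), (9, 4), (9, 9)}; affine count = 9; |E(F_13)| = 10.

Discriminant check: Δ ∝ 4a³ + 27b² = 4·6³ + 27·0² = 4·216 + 27·0 ≡ 6 (mod 13). Nonzero ⇒ E is nonsingular.
For each x ∈ F_13, compute rhs = x³ + 6·x + 0 mod 13, then count y ∈ F_13 with y² ≡ rhs.
  x = 0: rhs = 0, matching y values: 0 (1 points).
  x = 1: rhs = 7, matching y values: none (0 points).
  x = 2: rhs = 7, matching y values: none (0 points).
  x = 3: rhs = 6, matching y values: none (0 points).
  x = 4: rhs = 10, matching y values: 6, 7 (2 points).
  x = 5: rhs = 12, matching y values: 5, 8 (2 points).
  x = 6: rhs = 5, matching y values: none (0 points).
  x = 7: rhs = 8, matching y values: none (0 points).
  x = 8: rhs = 1, matching y values: 1, 12 (2 points).
  x = 9: rhs = 3, matching y values: 4, 9 (2 points).
  x = 10: rhs = 7, matching y values: none (0 points).
  x = 11: rhs = 6, matching y values: none (0 points).
  x = 12: rhs = 6, matching y values: none (0 points).
Total affine count: 9.
Full point count |E(F_13)| = 9 + 1 = 10.
Hasse bound: |10 − (13+1)| = |-4| = 4 ≤ 2√13 ≈ 7.2111 ✓.


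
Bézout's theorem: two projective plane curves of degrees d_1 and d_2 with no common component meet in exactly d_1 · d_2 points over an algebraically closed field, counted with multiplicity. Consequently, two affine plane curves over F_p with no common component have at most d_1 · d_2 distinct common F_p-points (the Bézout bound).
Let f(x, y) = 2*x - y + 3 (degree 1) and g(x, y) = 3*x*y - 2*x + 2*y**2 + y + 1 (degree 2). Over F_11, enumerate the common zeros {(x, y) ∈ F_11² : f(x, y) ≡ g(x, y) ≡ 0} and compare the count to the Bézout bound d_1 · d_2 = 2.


Common zeros: {(0, 3)}; count = 1; Bézout bound = 2.

deg(f) = 1, deg(g) = 2, so Bézout bound = 2.
Scan x ∈ F_11. For each x, list the y ∈ F_11 with f(x, y) ≡ 0 and those with g(x, y) ≡ 0 (mod 11); the common zeros in that column are the intersection.
  x = 0: f ≡ 0 at y ∈ {3}; g ≡ 0 at y ∈ {2, 3}; common: {3}.
  x = 1: f ≡ 0 at y ∈ {5}; g ≡ 0 at y ∈ ∅; common: ∅.
  x = 2: f ≡ 0 at y ∈ {7}; g ≡ 0 at y ∈ ∅; common: ∅.
  x = 3: f ≡ 0 at y ∈ {9}; g ≡ 0 at y ∈ ∅; common: ∅.
  x = 4: f ≡ 0 at y ∈ {0}; g ≡ 0 at y ∈ {4, 6}; common: ∅.
  x = 5: f ≡ 0 at y ∈ {2}; g ≡ 0 at y ∈ {5, 9}; common: ∅.
  x = 6: f ≡ 0 at y ∈ {4}; g ≡ 0 at y ∈ {0, 7}; common: ∅.
  x = 7: f ≡ 0 at y ∈ {6}; g ≡ 0 at y ∈ {1, 10}; common: ∅.
  x = 8: f ≡ 0 at y ∈ {8}; g ≡ 0 at y ∈ ∅; common: ∅.
  x = 9: f ≡ 0 at y ∈ {10}; g ≡ 0 at y ∈ ∅; common: ∅.
  x = 10: f ≡ 0 at y ∈ {1}; g ≡ 0 at y ∈ ∅; common: ∅.
Collecting: common zeros = {(0, 3)}, so the count is 1.
Comparison with the Bézout bound: 1 ≤ 2 = deg(f)·deg(g), as expected for curves with no common component (the affine F_11-count falls short of the bound because intersections may lie at infinity, over extension fields, or carry multiplicity).


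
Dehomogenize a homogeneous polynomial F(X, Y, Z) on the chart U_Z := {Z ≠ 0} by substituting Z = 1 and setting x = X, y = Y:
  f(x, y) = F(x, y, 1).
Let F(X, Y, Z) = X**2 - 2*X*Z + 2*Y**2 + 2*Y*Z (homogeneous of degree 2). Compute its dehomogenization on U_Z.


f(x, y) = x**2 - 2*x + 2*y**2 + 2*y

On U_Z we set Z = 1. Each monomial c·X^i·Y^j·Z^k in F becomes c·x^i·y^j·1^k = c·x^i·y^j.
Substituting Z = 1: F(X, Y, 1) = x**2 - 2*x + 2*y**2 + 2*y.
Note: deg(f) ≤ deg(F) = 2; strict inequality happens when F is divisible by Z (lost terms).


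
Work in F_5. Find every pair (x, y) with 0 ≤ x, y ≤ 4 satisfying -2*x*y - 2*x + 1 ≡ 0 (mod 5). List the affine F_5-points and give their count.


Affine F_5-points: {(1, 2), (2, 3), (3, 0), (4, 1)}; count = 4.

For each of the 25 pairs (x, y) ∈ F_5², evaluate f(x, y) mod 5. Record the zeros.
  x = 0: [0↦1, 1↦1, 2↦1, 3↦1, 4↦1]  zeros at y ∈ ∅
  x = 1: [0↦4, 1↦2, 2↦0, 3↦3, 4↦1]  zeros at y ∈ {2}
  x = 2: [0↦2, 1↦3, 2↦4, 3↦0, 4↦1]  zeros at y ∈ {3}
  x = 3: [0↦0, 1↦4, 2↦3, 3↦2, 4↦1]  zeros at y ∈ {0}
  x = 4: [0↦3, 1↦0, 2↦2, 3↦4, 4↦1]  zeros at y ∈ {1}
Collecting zeros: affine points = {(1, 2), (2, 3), (3, 0), (4, 1)}.
Total count |C(F_5)_aff| = 4.


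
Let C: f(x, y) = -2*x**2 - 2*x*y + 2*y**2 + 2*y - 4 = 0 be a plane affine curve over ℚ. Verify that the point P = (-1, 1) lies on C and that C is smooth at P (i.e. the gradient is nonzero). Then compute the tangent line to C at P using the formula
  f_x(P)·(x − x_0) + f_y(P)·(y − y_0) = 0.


Tangent line at P: 2*x + 8*y - 6 = 0.

Step 1: f(-1, 1) = 0, so P lies on C.
Step 2: partial derivatives
  f_x(x, y) = -4*x - 2*y, f_y(x, y) = -2*x + 4*y + 2.
  f_x(P) = 2, f_y(P) = 8 (gradient nonzero, so P is smooth).
Step 3: tangent line at P: 2·(x − -1) + 8·(y − 1) = 0.
Expanding: 2*x + 8*y - 6 = 0.


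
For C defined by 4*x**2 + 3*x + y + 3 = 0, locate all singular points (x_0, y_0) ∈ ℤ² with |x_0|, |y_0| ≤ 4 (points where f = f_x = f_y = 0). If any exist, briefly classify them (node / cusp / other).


No singular points in the scanned grid; C is smooth there.

Compute partial derivatives:
  f_x = 8*x + 3.
  f_y = 1.
f_y = 1 is a nonzero constant, so f_y never vanishes: no point (x, y) can satisfy f = f_x = f_y = 0. In particular no (x, y) ∈ {−4, ..., 4}² is singular; the curve is smooth.


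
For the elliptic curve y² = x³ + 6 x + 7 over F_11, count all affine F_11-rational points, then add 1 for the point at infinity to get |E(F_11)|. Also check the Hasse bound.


Affine points = {(1, 5), (1, 6), (2, 4), (2, 7), (9, 3), (9, 8), (10, 0)}; affine count = 7; |E(F_11)| = 8.

Discriminant check: Δ ∝ 4a³ + 27b² = 4·6³ + 27·7² = 4·216 + 27·49 ≡ 9 (mod 11). Nonzero ⇒ E is nonsingular.
For each x ∈ F_11, compute rhs = x³ + 6·x + 7 mod 11, then count y ∈ F_11 with y² ≡ rhs.
  x = 0: rhs = 7, matching y values: none (0 points).
  x = 1: rhs = 3, matching y values: 5, 6 (2 points).
  x = 2: rhs = 5, matching y values: 4, 7 (2 points).
  x = 3: rhs = 8, matching y values: none (0 points).
  x = 4: rhs = 7, matching y values: none (0 points).
  x = 5: rhs = 8, matching y values: none (0 points).
  x = 6: rhs = 6, matching y values: none (0 points).
  x = 7: rhs = 7, matching y values: none (0 points).
  x = 8: rhs = 6, matching y values: none (0 points).
  x = 9: rhs = 9, matching y values: 3, 8 (2 points).
  x = 10: rhs = 0, matching y values: 0 (1 points).
Total affine count: 7.
Full point count |E(F_11)| = 7 + 1 = 8.
Hasse bound: |8 − (11+1)| = |-4| = 4 ≤ 2√11 ≈ 6.6332 ✓.


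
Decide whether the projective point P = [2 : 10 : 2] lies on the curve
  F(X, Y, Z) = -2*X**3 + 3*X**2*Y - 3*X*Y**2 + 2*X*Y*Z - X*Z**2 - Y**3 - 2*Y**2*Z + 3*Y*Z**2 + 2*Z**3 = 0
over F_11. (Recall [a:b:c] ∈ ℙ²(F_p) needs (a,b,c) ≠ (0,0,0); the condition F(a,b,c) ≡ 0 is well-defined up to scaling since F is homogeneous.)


F(2,10,2) ≡ 6 (mod 11); P is NOT on the curve.

Evaluate F(2, 10, 2) term-by-term (mod 11).
  -2*X**3 ↦ -2·8·1·1 = -16
  3*X**2*Y ↦ 3·4·10·1 = 120
  -3*X*Y**2 ↦ -3·2·100·1 = -600
  2*X*Y*Z ↦ 2·2·10·2 = 80
  -X*Z**2 ↦ -1·2·1·4 = -8
  -Y**3 ↦ -1·1·1000·1 = -1000
  -2*Y**2*Z ↦ -2·1·100·2 = -400
  3*Y*Z**2 ↦ 3·1·10·4 = 120
  2*Z**3 ↦ 2·1·1·8 = 16
Sum: F(2, 10, 2) = (-16) + (120) + (-600) + (80) + (-8) + (-1000) + (-400) + (120) + (16) = -1688.
Reducing mod 11: -1688 ≡ 6 (mod 11).
Since F(a, b, c) ≡ 6 ≠ 0 (mod 11), P does NOT lie on the curve.


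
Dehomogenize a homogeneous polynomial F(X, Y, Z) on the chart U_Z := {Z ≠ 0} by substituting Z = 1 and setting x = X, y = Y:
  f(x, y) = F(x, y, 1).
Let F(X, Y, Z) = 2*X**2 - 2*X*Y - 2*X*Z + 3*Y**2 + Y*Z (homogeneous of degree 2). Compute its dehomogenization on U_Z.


f(x, y) = 2*x**2 - 2*x*y - 2*x + 3*y**2 + y

On U_Z we set Z = 1. Each monomial c·X^i·Y^j·Z^k in F becomes c·x^i·y^j·1^k = c·x^i·y^j.
Substituting Z = 1: F(X, Y, 1) = 2*x**2 - 2*x*y - 2*x + 3*y**2 + y.
Note: deg(f) ≤ deg(F) = 2; strict inequality happens when F is divisible by Z (lost terms).


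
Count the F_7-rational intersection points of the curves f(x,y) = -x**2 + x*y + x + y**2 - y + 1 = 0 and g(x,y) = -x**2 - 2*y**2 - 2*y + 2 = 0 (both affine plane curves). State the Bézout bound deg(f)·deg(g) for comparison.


Common zeros: {(5, 2)}; count = 1; Bézout bound = 4.

deg(f) = 2, deg(g) = 2, so Bézout bound = 4.
Scan x ∈ F_7. For each x, list the y ∈ F_7 with f(x, y) ≡ 0 and those with g(x, y) ≡ 0 (mod 7); the common zeros in that column are the intersection.
  x = 0: f ≡ 0 at y ∈ {3, 5}; g ≡ 0 at y ∈ ∅; common: ∅.
  x = 1: f ≡ 0 at y ∈ ∅; g ≡ 0 at y ∈ ∅; common: ∅.
  x = 2: f ≡ 0 at y ∈ ∅; g ≡ 0 at y ∈ {2, 4}; common: ∅.
  x = 3: f ≡ 0 at y ∈ ∅; g ≡ 0 at y ∈ {0, 6}; common: ∅.
  x = 4: f ≡ 0 at y ∈ {1, 3}; g ≡ 0 at y ∈ {0, 6}; common: ∅.
  x = 5: f ≡ 0 at y ∈ {1, 2}; g ≡ 0 at y ∈ {2, 4}; common: {2}.
  x = 6: f ≡ 0 at y ∈ {4, 5}; g ≡ 0 at y ∈ ∅; common: ∅.
Collecting: common zeros = {(5, 2)}, so the count is 1.
Comparison with the Bézout bound: 1 ≤ 4 = deg(f)·deg(g), as expected for curves with no common component (the affine F_7-count falls short of the bound because intersections may lie at infinity, over extension fields, or carry multiplicity).


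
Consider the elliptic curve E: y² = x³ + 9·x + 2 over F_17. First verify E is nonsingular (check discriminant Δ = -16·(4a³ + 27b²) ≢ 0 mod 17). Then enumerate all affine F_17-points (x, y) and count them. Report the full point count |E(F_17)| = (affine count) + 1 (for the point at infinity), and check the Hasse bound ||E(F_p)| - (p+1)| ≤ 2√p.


Affine points = {(0, 6), (0, 11), (4, 0), (5, 6), (5, 11), (6, 0), (7, 0), (8, 5), (8, 12), (9, 8), (9, 9), (10, 2), (10, 15), (11, 2), (11, 15), (12, 6), (12, 11), (13, 2), (13, 15), (14, 4), (14, 13), (16, 3), (16, 14)}; affine count = 23; |E(F_17)| = 24.

Discriminant check: Δ ∝ 4a³ + 27b² = 4·9³ + 27·2² = 4·729 + 27·4 ≡ 15 (mod 17). Nonzero ⇒ E is nonsingular.
For each x ∈ F_17, compute rhs = x³ + 9·x + 2 mod 17, then count y ∈ F_17 with y² ≡ rhs.
  x = 0: rhs = 2, matching y values: 6, 11 (2 points).
  x = 1: rhs = 12, matching y values: none (0 points).
  x = 2: rhs = 11, matching y values: none (0 points).
  x = 3: rhs = 5, matching y values: none (0 points).
  x = 4: rhs = 0, matching y values: 0 (1 points).
  x = 5: rhs = 2, matching y values: 6, 11 (2 points).
  x = 6: rhs = 0, matching y values: 0 (1 points).
  x = 7: rhs = 0, matching y values: 0 (1 points).
  x = 8: rhs = 8, matching y values: 5, 12 (2 points).
  x = 9: rhs = 13, matching y values: 8, 9 (2 points).
  x = 10: rhs = 4, matching y values: 2, 15 (2 points).
  x = 11: rhs = 4, matching y values: 2, 15 (2 points).
  x = 12: rhs = 2, matching y values: 6, 11 (2 points).
  x = 13: rhs = 4, matching y values: 2, 15 (2 points).
  x = 14: rhs = 16, matching y values: 4, 13 (2 points).
  x = 15: rhs = 10, matching y values: none (0 points).
  x = 16: rhs = 9, matching y values: 3, 14 (2 points).
Total affine count: 23.
Full point count |E(F_17)| = 23 + 1 = 24.
Hasse bound: |24 − (17+1)| = |6| = 6 ≤ 2√17 ≈ 8.2462 ✓.


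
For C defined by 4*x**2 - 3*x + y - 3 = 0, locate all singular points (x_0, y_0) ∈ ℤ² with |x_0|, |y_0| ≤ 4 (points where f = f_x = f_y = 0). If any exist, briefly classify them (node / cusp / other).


No singular points in the scanned grid; C is smooth there.

Compute partial derivatives:
  f_x = 8*x - 3.
  f_y = 1.
f_y = 1 is a nonzero constant, so f_y never vanishes: no point (x, y) can satisfy f = f_x = f_y = 0. In particular no (x, y) ∈ {−4, ..., 4}² is singular; the curve is smooth.


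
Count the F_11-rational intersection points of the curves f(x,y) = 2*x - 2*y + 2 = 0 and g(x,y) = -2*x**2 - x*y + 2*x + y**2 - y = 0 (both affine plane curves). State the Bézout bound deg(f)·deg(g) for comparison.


Common zeros: {(0, 1), (1, 2)}; count = 2; Bézout bound = 2.

deg(f) = 1, deg(g) = 2, so Bézout bound = 2.
Scan x ∈ F_11. For each x, list the y ∈ F_11 with f(x, y) ≡ 0 and those with g(x, y) ≡ 0 (mod 11); the common zeros in that column are the intersection.
  x = 0: f ≡ 0 at y ∈ {1}; g ≡ 0 at y ∈ {0, 1}; common: {1}.
  x = 1: f ≡ 0 at y ∈ {2}; g ≡ 0 at y ∈ {0, 2}; common: {2}.
  x = 2: f ≡ 0 at y ∈ {3}; g ≡ 0 at y ∈ {4, 10}; common: ∅.
  x = 3: f ≡ 0 at y ∈ {4}; g ≡ 0 at y ∈ {6, 9}; common: ∅.
  x = 4: f ≡ 0 at y ∈ {5}; g ≡ 0 at y ∈ {8}; common: ∅.
  x = 5: f ≡ 0 at y ∈ {6}; g ≡ 0 at y ∈ {7, 10}; common: ∅.
  x = 6: f ≡ 0 at y ∈ {7}; g ≡ 0 at y ∈ {1, 6}; common: ∅.
  x = 7: f ≡ 0 at y ∈ {8}; g ≡ 0 at y ∈ {3, 5}; common: ∅.
  x = 8: f ≡ 0 at y ∈ {9}; g ≡ 0 at y ∈ {4, 5}; common: ∅.
  x = 9: f ≡ 0 at y ∈ {10}; g ≡ 0 at y ∈ {3, 7}; common: ∅.
  x = 10: f ≡ 0 at y ∈ {0}; g ≡ 0 at y ∈ {2, 9}; common: ∅.
Collecting: common zeros = {(0, 1), (1, 2)}, so the count is 2.
Comparison with the Bézout bound: 2 ≤ 2 = deg(f)·deg(g), as expected for curves with no common component (the bound is attained).


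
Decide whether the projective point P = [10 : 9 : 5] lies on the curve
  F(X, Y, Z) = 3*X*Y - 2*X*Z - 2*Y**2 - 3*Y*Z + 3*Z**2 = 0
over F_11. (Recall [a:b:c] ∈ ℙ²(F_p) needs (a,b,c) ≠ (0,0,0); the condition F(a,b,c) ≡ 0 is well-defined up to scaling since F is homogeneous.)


F(10,9,5) ≡ 3 (mod 11); P is NOT on the curve.

Evaluate F(10, 9, 5) term-by-term (mod 11).
  3*X*Y ↦ 3·10·9·1 = 270
  -2*X*Z ↦ -2·10·1·5 = -100
  -2*Y**2 ↦ -2·1·81·1 = -162
  -3*Y*Z ↦ -3·1·9·5 = -135
  3*Z**2 ↦ 3·1·1·25 = 75
Sum: F(10, 9, 5) = (270) + (-100) + (-162) + (-135) + (75) = -52.
Reducing mod 11: -52 ≡ 3 (mod 11).
Since F(a, b, c) ≡ 3 ≠ 0 (mod 11), P does NOT lie on the curve.


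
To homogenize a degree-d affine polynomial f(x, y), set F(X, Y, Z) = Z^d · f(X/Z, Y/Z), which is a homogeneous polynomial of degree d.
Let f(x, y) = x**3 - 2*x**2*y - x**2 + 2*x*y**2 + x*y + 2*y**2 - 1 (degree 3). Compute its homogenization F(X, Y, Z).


F(X, Y, Z) = X**3 - 2*X**2*Y - X**2*Z + 2*X*Y**2 + X*Y*Z + 2*Y**2*Z - Z**3

deg(f) = 3.
Substitute x = X/Z, y = Y/Z into f, then multiply by Z^3.
  monomial 1·x^3·y^0 ↦ 1·X^3·Y^0·Z^0.
  monomial -2·x^2·y^1 ↦ -2·X^2·Y^1·Z^0.
  monomial -1·x^2·y^0 ↦ -1·X^2·Y^0·Z^1.
  monomial 2·x^1·y^2 ↦ 2·X^1·Y^2·Z^0.
  monomial 1·x^1·y^1 ↦ 1·X^1·Y^1·Z^1.
  monomial 2·x^0·y^2 ↦ 2·X^0·Y^2·Z^1.
  monomial -1·x^0·y^0 ↦ -1·X^0·Y^0·Z^3.
Collecting: F(X, Y, Z) = X**3 - 2*X**2*Y - X**2*Z + 2*X*Y**2 + X*Y*Z + 2*Y**2*Z - Z**3.


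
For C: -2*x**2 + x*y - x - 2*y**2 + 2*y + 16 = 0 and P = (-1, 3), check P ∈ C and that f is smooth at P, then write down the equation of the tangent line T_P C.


Tangent line at P: 6*x - 11*y + 39 = 0.

Step 1: f(-1, 3) = 0, so P lies on C.
Step 2: partial derivatives
  f_x(x, y) = -4*x + y - 1, f_y(x, y) = x - 4*y + 2.
  f_x(P) = 6, f_y(P) = -11 (gradient nonzero, so P is smooth).
Step 3: tangent line at P: 6·(x − -1) + -11·(y − 3) = 0.
Expanding: 6*x - 11*y + 39 = 0.


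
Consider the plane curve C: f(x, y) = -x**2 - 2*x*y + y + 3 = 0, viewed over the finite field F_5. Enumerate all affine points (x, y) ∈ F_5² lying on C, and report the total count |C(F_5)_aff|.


Affine F_5-points: {(0, 2), (1, 2), (2, 3), (4, 1)}; count = 4.

For each of the 25 pairs (x, y) ∈ F_5², evaluate f(x, y) mod 5. Record the zeros.
  x = 0: [0↦3, 1↦4, 2↦0, 3↦1, 4↦2]  zeros at y ∈ {2}
  x = 1: [0↦2, 1↦1, 2↦0, 3↦4, 4↦3]  zeros at y ∈ {2}
  x = 2: [0↦4, 1↦1, 2↦3, 3↦0, 4↦2]  zeros at y ∈ {3}
  x = 3: [0↦4, 1↦4, 2↦4, 3↦4, 4↦4]  zeros at y ∈ ∅
  x = 4: [0↦2, 1↦0, 2↦3, 3↦1, 4↦4]  zeros at y ∈ {1}
Collecting zeros: affine points = {(0, 2), (1, 2), (2, 3), (4, 1)}.
Total count |C(F_5)_aff| = 4.


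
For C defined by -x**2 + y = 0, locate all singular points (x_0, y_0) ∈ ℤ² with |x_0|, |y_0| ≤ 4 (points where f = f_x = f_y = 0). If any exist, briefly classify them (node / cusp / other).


No singular points in the scanned grid; C is smooth there.

Compute partial derivatives:
  f_x = -2*x.
  f_y = 1.
f_y = 1 is a nonzero constant, so f_y never vanishes: no point (x, y) can satisfy f = f_x = f_y = 0. In particular no (x, y) ∈ {−4, ..., 4}² is singular; the curve is smooth.


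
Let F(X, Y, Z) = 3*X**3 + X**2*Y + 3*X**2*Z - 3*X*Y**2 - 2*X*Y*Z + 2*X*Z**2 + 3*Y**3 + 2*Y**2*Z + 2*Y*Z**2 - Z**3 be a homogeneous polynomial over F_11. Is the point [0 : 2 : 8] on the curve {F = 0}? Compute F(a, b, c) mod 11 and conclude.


F(0,2,8) ≡ 8 (mod 11); P is NOT on the curve.

Evaluate F(0, 2, 8) term-by-term (mod 11).
  3*X**3 ↦ 3·0·1·1 = 0
  X**2*Y ↦ 1·0·2·1 = 0
  3*X**2*Z ↦ 3·0·1·8 = 0
  -3*X*Y**2 ↦ -3·0·4·1 = 0
  -2*X*Y*Z ↦ -2·0·2·8 = 0
  2*X*Z**2 ↦ 2·0·1·64 = 0
  3*Y**3 ↦ 3·1·8·1 = 24
  2*Y**2*Z ↦ 2·1·4·8 = 64
  2*Y*Z**2 ↦ 2·1·2·64 = 256
  -Z**3 ↦ -1·1·1·512 = -512
Sum: F(0, 2, 8) = (0) + (0) + (0) + (0) + (0) + (0) + (24) + (64) + (256) + (-512) = -168.
Reducing mod 11: -168 ≡ 8 (mod 11).
Since F(a, b, c) ≡ 8 ≠ 0 (mod 11), P does NOT lie on the curve.


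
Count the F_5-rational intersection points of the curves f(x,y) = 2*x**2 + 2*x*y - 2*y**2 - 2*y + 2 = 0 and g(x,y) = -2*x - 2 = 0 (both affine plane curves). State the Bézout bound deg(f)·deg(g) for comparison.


Common zeros: ∅; count = 0; Bézout bound = 2.

deg(f) = 2, deg(g) = 1, so Bézout bound = 2.
Scan x ∈ F_5. For each x, list the y ∈ F_5 with f(x, y) ≡ 0 and those with g(x, y) ≡ 0 (mod 5); the common zeros in that column are the intersection.
  x = 0: f ≡ 0 at y ∈ {2}; g ≡ 0 at y ∈ ∅; common: ∅.
  x = 1: f ≡ 0 at y ∈ ∅; g ≡ 0 at y ∈ ∅; common: ∅.
  x = 2: f ≡ 0 at y ∈ {0, 1}; g ≡ 0 at y ∈ ∅; common: ∅.
  x = 3: f ≡ 0 at y ∈ {0, 2}; g ≡ 0 at y ∈ ∅; common: ∅.
  x = 4: f ≡ 0 at y ∈ ∅; g ≡ 0 at y ∈ {0, 1, 2, 3, 4}; common: ∅.
Collecting: common zeros = ∅, so the count is 0.
Comparison with the Bézout bound: 0 ≤ 2 = deg(f)·deg(g), as expected for curves with no common component (the affine F_5-count falls short of the bound because intersections may lie at infinity, over extension fields, or carry multiplicity).


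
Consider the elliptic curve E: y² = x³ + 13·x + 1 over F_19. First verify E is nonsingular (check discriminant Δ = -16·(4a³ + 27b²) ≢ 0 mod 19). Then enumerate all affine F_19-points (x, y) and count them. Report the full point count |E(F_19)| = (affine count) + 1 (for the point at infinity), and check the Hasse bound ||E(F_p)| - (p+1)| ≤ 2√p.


Affine points = {(0, 1), (0, 18), (2, 4), (2, 15), (5, 1), (5, 18), (7, 6), (7, 13), (8, 3), (8, 16), (9, 7), (9, 12), (12, 2), (12, 17), (13, 7), (13, 12), (14, 1), (14, 18), (16, 7), (16, 12), (17, 9), (17, 10), (18, 5), (18, 14)}; affine count = 24; |E(F_19)| = 25.

Discriminant check: Δ ∝ 4a³ + 27b² = 4·13³ + 27·1² = 4·2197 + 27·1 ≡ 18 (mod 19). Nonzero ⇒ E is nonsingular.
For each x ∈ F_19, compute rhs = x³ + 13·x + 1 mod 19, then count y ∈ F_19 with y² ≡ rhs.
  x = 0: rhs = 1, matching y values: 1, 18 (2 points).
  x = 1: rhs = 15, matching y values: none (0 points).
  x = 2: rhs = 16, matching y values: 4, 15 (2 points).
  x = 3: rhs = 10, matching y values: none (0 points).
  x = 4: rhs = 3, matching y values: none (0 points).
  x = 5: rhs = 1, matching y values: 1, 18 (2 points).
  x = 6: rhs = 10, matching y values: none (0 points).
  x = 7: rhs = 17, matching y values: 6, 13 (2 points).
  x = 8: rhs = 9, matching y values: 3, 16 (2 points).
  x = 9: rhs = 11, matching y values: 7, 12 (2 points).
  x = 10: rhs = 10, matching y values: none (0 points).
  x = 11: rhs = 12, matching y values: none (0 points).
  x = 12: rhs = 4, matching y values: 2, 17 (2 points).
  x = 13: rhs = 11, matching y values: 7, 12 (2 points).
  x = 14: rhs = 1, matching y values: 1, 18 (2 points).
  x = 15: rhs = 18, matching y values: none (0 points).
  x = 16: rhs = 11, matching y values: 7, 12 (2 points).
  x = 17: rhs = 5, matching y values: 9, 10 (2 points).
  x = 18: rhs = 6, matching y values: 5, 14 (2 points).
Total affine count: 24.
Full point count |E(F_19)| = 24 + 1 = 25.
Hasse bound: |25 − (19+1)| = |5| = 5 ≤ 2√19 ≈ 8.7178 ✓.


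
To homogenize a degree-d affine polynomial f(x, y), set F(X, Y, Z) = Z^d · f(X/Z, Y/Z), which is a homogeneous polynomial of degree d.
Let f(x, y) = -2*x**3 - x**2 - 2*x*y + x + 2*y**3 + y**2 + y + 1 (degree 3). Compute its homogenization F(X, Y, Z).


F(X, Y, Z) = -2*X**3 - X**2*Z - 2*X*Y*Z + X*Z**2 + 2*Y**3 + Y**2*Z + Y*Z**2 + Z**3

deg(f) = 3.
Substitute x = X/Z, y = Y/Z into f, then multiply by Z^3.
  monomial -2·x^3·y^0 ↦ -2·X^3·Y^0·Z^0.
  monomial -1·x^2·y^0 ↦ -1·X^2·Y^0·Z^1.
  monomial -2·x^1·y^1 ↦ -2·X^1·Y^1·Z^1.
  monomial 1·x^1·y^0 ↦ 1·X^1·Y^0·Z^2.
  monomial 2·x^0·y^3 ↦ 2·X^0·Y^3·Z^0.
  monomial 1·x^0·y^2 ↦ 1·X^0·Y^2·Z^1.
  monomial 1·x^0·y^1 ↦ 1·X^0·Y^1·Z^2.
  monomial 1·x^0·y^0 ↦ 1·X^0·Y^0·Z^3.
Collecting: F(X, Y, Z) = -2*X**3 - X**2*Z - 2*X*Y*Z + X*Z**2 + 2*Y**3 + Y**2*Z + Y*Z**2 + Z**3.


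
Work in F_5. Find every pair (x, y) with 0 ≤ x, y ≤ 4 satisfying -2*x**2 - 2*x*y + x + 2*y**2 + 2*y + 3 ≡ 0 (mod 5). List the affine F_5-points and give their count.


Affine F_5-points: {(0, 2), (1, 2), (1, 3), (4, 0), (4, 3)}; count = 5.

For each of the 25 pairs (x, y) ∈ F_5², evaluate f(x, y) mod 5. Record the zeros.
  x = 0: [0↦3, 1↦2, 2↦0, 3↦2, 4↦3]  zeros at y ∈ {2}
  x = 1: [0↦2, 1↦4, 2↦0, 3↦0, 4↦4]  zeros at y ∈ {2, 3}
  x = 2: [0↦2, 1↦2, 2↦1, 3↦4, 4↦1]  zeros at y ∈ ∅
  x = 3: [0↦3, 1↦1, 2↦3, 3↦4, 4↦4]  zeros at y ∈ ∅
  x = 4: [0↦0, 1↦1, 2↦1, 3↦0, 4↦3]  zeros at y ∈ {0, 3}
Collecting zeros: affine points = {(0, 2), (1, 2), (1, 3), (4, 0), (4, 3)}.
Total count |C(F_5)_aff| = 5.


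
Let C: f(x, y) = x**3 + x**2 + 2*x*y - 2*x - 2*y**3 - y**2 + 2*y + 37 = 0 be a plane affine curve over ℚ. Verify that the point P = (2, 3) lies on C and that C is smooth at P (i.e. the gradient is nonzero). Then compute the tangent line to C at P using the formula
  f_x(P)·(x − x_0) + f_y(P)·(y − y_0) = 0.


Tangent line at P: 20*x - 54*y + 122 = 0.

Step 1: f(2, 3) = 0, so P lies on C.
Step 2: partial derivatives
  f_x(x, y) = 3*x**2 + 2*x + 2*y - 2, f_y(x, y) = 2*x - 6*y**2 - 2*y + 2.
  f_x(P) = 20, f_y(P) = -54 (gradient nonzero, so P is smooth).
Step 3: tangent line at P: 20·(x − 2) + -54·(y − 3) = 0.
Expanding: 20*x - 54*y + 122 = 0.


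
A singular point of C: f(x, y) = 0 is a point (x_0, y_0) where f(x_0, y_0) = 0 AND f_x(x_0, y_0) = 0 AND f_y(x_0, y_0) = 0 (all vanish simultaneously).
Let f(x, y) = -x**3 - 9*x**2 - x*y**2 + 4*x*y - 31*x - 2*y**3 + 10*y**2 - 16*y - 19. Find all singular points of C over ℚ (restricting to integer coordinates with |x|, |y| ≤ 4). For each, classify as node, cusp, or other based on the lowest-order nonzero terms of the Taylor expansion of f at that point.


Singular points: {(-3, 2)}; classification: cusp.

Compute partial derivatives:
  f_x = -3*x**2 - 18*x - y**2 + 4*y - 31.
  f_y = -2*x*y + 4*x - 6*y**2 + 20*y - 16.
Scan x_0 ∈ {−4, ..., 4}. For each x_0, f_y(x_0, y) is a polynomial in y; find its integer roots y ∈ {−4, ..., 4}, then test f_x and f at those candidates.
  x = -4: f_y(-4, y) = -6*y**2 + 28*y - 32; vanishes at y ∈ {2}. (-4, 2): f_x = -3 ≠ 0.
  x = -3: f_y(-3, y) = -6*y**2 + 26*y - 28; vanishes at y ∈ {2}. (-3, 2): f_x = 0, f = 0 — SINGULAR.
  x = -2: f_y(-2, y) = -6*y**2 + 24*y - 24; vanishes at y ∈ {2}. (-2, 2): f_x = -3 ≠ 0.
  x = -1: f_y(-1, y) = -6*y**2 + 22*y - 20; vanishes at y ∈ {2}. (-1, 2): f_x = -12 ≠ 0.
  x = 0: f_y(0, y) = -6*y**2 + 20*y - 16; vanishes at y ∈ {2}. (0, 2): f_x = -27 ≠ 0.
  x = 1: f_y(1, y) = -6*y**2 + 18*y - 12; vanishes at y ∈ {1, 2}. (1, 1): f_x = -49 ≠ 0; (1, 2): f_x = -48 ≠ 0.
  x = 2: f_y(2, y) = -6*y**2 + 16*y - 8; vanishes at y ∈ {2}. (2, 2): f_x = -75 ≠ 0.
  x = 3: f_y(3, y) = -6*y**2 + 14*y - 4; vanishes at y ∈ {2}. (3, 2): f_x = -108 ≠ 0.
  x = 4: f_y(4, y) = -6*y**2 + 12*y; vanishes at y ∈ {0, 2}. (4, 0): f_x = -151 ≠ 0; (4, 2): f_x = -147 ≠ 0.
Only singular point on the grid: (-3, 2).
Classify: substitute x = -3 + u, y = 2 + v and expand: f = -u**3 - u*v**2 - 2*v**3 + v**2.
No constant or linear terms (consistent with a singular point). Quadratic part: v**2. Cubic part: -u**3 - u*v**2 - 2*v**3.
The quadratic part v**2 is a perfect square, so there is a single (double) tangent line v = 0, i.e. y = 2. Restricting the cubic part to that line (v = 0) leaves -u**3 ≠ 0, so f is not divisible by v and the branch is v² ≈ u**3 to lowest order — this is a cusp.
Classification: cusp.


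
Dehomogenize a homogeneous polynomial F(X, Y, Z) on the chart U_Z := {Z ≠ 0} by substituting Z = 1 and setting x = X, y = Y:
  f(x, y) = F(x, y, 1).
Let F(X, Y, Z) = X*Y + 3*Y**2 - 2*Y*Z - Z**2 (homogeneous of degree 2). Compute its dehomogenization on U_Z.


f(x, y) = x*y + 3*y**2 - 2*y - 1

On U_Z we set Z = 1. Each monomial c·X^i·Y^j·Z^k in F becomes c·x^i·y^j·1^k = c·x^i·y^j.
Substituting Z = 1: F(X, Y, 1) = x*y + 3*y**2 - 2*y - 1.
Note: deg(f) ≤ deg(F) = 2; strict inequality happens when F is divisible by Z (lost terms).


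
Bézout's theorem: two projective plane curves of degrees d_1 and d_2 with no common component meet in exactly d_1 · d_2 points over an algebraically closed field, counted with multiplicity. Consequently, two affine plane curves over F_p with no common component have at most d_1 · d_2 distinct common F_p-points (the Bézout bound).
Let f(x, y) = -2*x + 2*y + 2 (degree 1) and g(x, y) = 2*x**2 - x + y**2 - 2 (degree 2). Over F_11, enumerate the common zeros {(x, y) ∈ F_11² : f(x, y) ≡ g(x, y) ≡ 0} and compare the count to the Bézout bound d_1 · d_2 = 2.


Common zeros: ∅; count = 0; Bézout bound = 2.

deg(f) = 1, deg(g) = 2, so Bézout bound = 2.
Scan x ∈ F_11. For each x, list the y ∈ F_11 with f(x, y) ≡ 0 and those with g(x, y) ≡ 0 (mod 11); the common zeros in that column are the intersection.
  x = 0: f ≡ 0 at y ∈ {10}; g ≡ 0 at y ∈ ∅; common: ∅.
  x = 1: f ≡ 0 at y ∈ {0}; g ≡ 0 at y ∈ {1, 10}; common: ∅.
  x = 2: f ≡ 0 at y ∈ {1}; g ≡ 0 at y ∈ ∅; common: ∅.
  x = 3: f ≡ 0 at y ∈ {2}; g ≡ 0 at y ∈ {3, 8}; common: ∅.
  x = 4: f ≡ 0 at y ∈ {3}; g ≡ 0 at y ∈ ∅; common: ∅.
  x = 5: f ≡ 0 at y ∈ {4}; g ≡ 0 at y ∈ {1, 10}; common: ∅.
  x = 6: f ≡ 0 at y ∈ {5}; g ≡ 0 at y ∈ ∅; common: ∅.
  x = 7: f ≡ 0 at y ∈ {6}; g ≡ 0 at y ∈ ∅; common: ∅.
  x = 8: f ≡ 0 at y ∈ {7}; g ≡ 0 at y ∈ {5, 6}; common: ∅.
  x = 9: f ≡ 0 at y ∈ {8}; g ≡ 0 at y ∈ {5, 6}; common: ∅.
  x = 10: f ≡ 0 at y ∈ {9}; g ≡ 0 at y ∈ ∅; common: ∅.
Collecting: common zeros = ∅, so the count is 0.
Comparison with the Bézout bound: 0 ≤ 2 = deg(f)·deg(g), as expected for curves with no common component (the affine F_11-count falls short of the bound because intersections may lie at infinity, over extension fields, or carry multiplicity).


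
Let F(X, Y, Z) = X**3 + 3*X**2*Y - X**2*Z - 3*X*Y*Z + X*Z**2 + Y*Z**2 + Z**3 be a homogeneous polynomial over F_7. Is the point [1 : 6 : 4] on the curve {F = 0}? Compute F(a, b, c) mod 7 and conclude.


F(1,6,4) ≡ 0 (mod 7); P is on the curve.

Evaluate F(1, 6, 4) term-by-term (mod 7).
  X**3 ↦ 1·1·1·1 = 1
  3*X**2*Y ↦ 3·1·6·1 = 18
  -X**2*Z ↦ -1·1·1·4 = -4
  -3*X*Y*Z ↦ -3·1·6·4 = -72
  X*Z**2 ↦ 1·1·1·16 = 16
  Y*Z**2 ↦ 1·1·6·16 = 96
  Z**3 ↦ 1·1·1·64 = 64
Sum: F(1, 6, 4) = (1) + (18) + (-4) + (-72) + (16) + (96) + (64) = 119.
Reducing mod 7: 119 ≡ 0 (mod 7).
Since F(a, b, c) ≡ 0 (mod 7), P lies on the curve.


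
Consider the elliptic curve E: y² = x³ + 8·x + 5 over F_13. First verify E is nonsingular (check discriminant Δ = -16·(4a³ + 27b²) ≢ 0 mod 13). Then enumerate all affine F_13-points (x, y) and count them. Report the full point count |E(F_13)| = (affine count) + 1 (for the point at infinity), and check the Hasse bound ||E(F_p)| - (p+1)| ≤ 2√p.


Affine points = {(1, 1), (1, 12), (2, 4), (2, 9), (3, 2), (3, 11), (4, 6), (4, 7), (5, 1), (5, 12), (6, 3), (6, 10), (7, 1), (7, 12), (8, 3), (8, 10), (9, 0), (12, 3), (12, 10)}; affine count = 19; |E(F_13)| = 20.

Discriminant check: Δ ∝ 4a³ + 27b² = 4·8³ + 27·5² = 4·512 + 27·25 ≡ 6 (mod 13). Nonzero ⇒ E is nonsingular.
For each x ∈ F_13, compute rhs = x³ + 8·x + 5 mod 13, then count y ∈ F_13 with y² ≡ rhs.
  x = 0: rhs = 5, matching y values: none (0 points).
  x = 1: rhs = 1, matching y values: 1, 12 (2 points).
  x = 2: rhs = 3, matching y values: 4, 9 (2 points).
  x = 3: rhs = 4, matching y values: 2, 11 (2 points).
  x = 4: rhs = 10, matching y values: 6, 7 (2 points).
  x = 5: rhs = 1, matching y values: 1, 12 (2 points).
  x = 6: rhs = 9, matching y values: 3, 10 (2 points).
  x = 7: rhs = 1, matching y values: 1, 12 (2 points).
  x = 8: rhs = 9, matching y values: 3, 10 (2 points).
  x = 9: rhs = 0, matching y values: 0 (1 points).
  x = 10: rhs = 6, matching y values: none (0 points).
  x = 11: rhs = 7, matching y values: none (0 points).
  x = 12: rhs = 9, matching y values: 3, 10 (2 points).
Total affine count: 19.
Full point count |E(F_13)| = 19 + 1 = 20.
Hasse bound: |20 − (13+1)| = |6| = 6 ≤ 2√13 ≈ 7.2111 ✓.


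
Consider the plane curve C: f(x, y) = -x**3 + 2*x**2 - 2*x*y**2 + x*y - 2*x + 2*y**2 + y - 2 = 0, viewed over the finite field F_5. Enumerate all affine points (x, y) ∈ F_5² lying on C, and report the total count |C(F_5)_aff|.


Affine F_5-points: {(1, 4), (2, 1), (2, 3), (3, 2), (3, 4)}; count = 5.

For each of the 25 pairs (x, y) ∈ F_5², evaluate f(x, y) mod 5. Record the zeros.
  x = 0: [0↦3, 1↦1, 2↦3, 3↦4, 4↦4]  zeros at y ∈ ∅
  x = 1: [0↦2, 1↦4, 2↦1, 3↦3, 4↦0]  zeros at y ∈ {4}
  x = 2: [0↦4, 1↦0, 2↦2, 3↦0, 4↦4]  zeros at y ∈ {1, 3}
  x = 3: [0↦3, 1↦3, 2↦0, 3↦4, 4↦0]  zeros at y ∈ {2, 4}
  x = 4: [0↦3, 1↦2, 2↦4, 3↦4, 4↦2]  zeros at y ∈ ∅
Collecting zeros: affine points = {(1, 4), (2, 1), (2, 3), (3, 2), (3, 4)}.
Total count |C(F_5)_aff| = 5.


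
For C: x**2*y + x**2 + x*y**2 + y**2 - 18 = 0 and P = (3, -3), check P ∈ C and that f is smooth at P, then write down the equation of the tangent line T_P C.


Tangent line at P: -3*x - 15*y - 36 = 0.

Step 1: f(3, -3) = 0, so P lies on C.
Step 2: partial derivatives
  f_x(x, y) = 2*x*y + 2*x + y**2, f_y(x, y) = x**2 + 2*x*y + 2*y.
  f_x(P) = -3, f_y(P) = -15 (gradient nonzero, so P is smooth).
Step 3: tangent line at P: -3·(x − 3) + -15·(y − -3) = 0.
Expanding: -3*x - 15*y - 36 = 0.


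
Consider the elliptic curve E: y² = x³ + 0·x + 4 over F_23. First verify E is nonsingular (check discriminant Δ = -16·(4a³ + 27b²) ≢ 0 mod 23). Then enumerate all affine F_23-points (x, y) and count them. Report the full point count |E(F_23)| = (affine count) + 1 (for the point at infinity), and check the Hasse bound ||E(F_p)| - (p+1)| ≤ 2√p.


Affine points = {(0, 2), (0, 21), (2, 9), (2, 14), (3, 10), (3, 13), (6, 6), (6, 17), (7, 5), (7, 18), (11, 1), (11, 22), (13, 4), (13, 19), (16, 11), (16, 12), (17, 8), (17, 15), (19, 3), (19, 20), (20, 0), (22, 7), (22, 16)}; affine count = 23; |E(F_23)| = 24.

Discriminant check: Δ ∝ 4a³ + 27b² = 4·0³ + 27·4² = 4·0 + 27·16 ≡ 18 (mod 23). Nonzero ⇒ E is nonsingular.
For each x ∈ F_23, compute rhs = x³ + 0·x + 4 mod 23, then count y ∈ F_23 with y² ≡ rhs.
  x = 0: rhs = 4, matching y values: 2, 21 (2 points).
  x = 1: rhs = 5, matching y values: none (0 points).
  x = 2: rhs = 12, matching y values: 9, 14 (2 points).
  x = 3: rhs = 8, matching y values: 10, 13 (2 points).
  x = 4: rhs = 22, matching y values: none (0 points).
  x = 5: rhs = 14, matching y values: none (0 points).
  x = 6: rhs = 13, matching y values: 6, 17 (2 points).
  x = 7: rhs = 2, matching y values: 5, 18 (2 points).
  x = 8: rhs = 10, matching y values: none (0 points).
  x = 9: rhs = 20, matching y values: none (0 points).
  x = 10: rhs = 15, matching y values: none (0 points).
  x = 11: rhs = 1, matching y values: 1, 22 (2 points).
  x = 12: rhs = 7, matching y values: none (0 points).
  x = 13: rhs = 16, matching y values: 4, 19 (2 points).
  x = 14: rhs = 11, matching y values: none (0 points).
  x = 15: rhs = 21, matching y values: none (0 points).
  x = 16: rhs = 6, matching y values: 11, 12 (2 points).
  x = 17: rhs = 18, matching y values: 8, 15 (2 points).
  x = 18: rhs = 17, matching y values: none (0 points).
  x = 19: rhs = 9, matching y values: 3, 20 (2 points).
  x = 20: rhs = 0, matching y values: 0 (1 points).
  x = 21: rhs = 19, matching y values: none (0 points).
  x = 22: rhs = 3, matching y values: 7, 16 (2 points).
Total affine count: 23.
Full point count |E(F_23)| = 23 + 1 = 24.
Hasse bound: |24 − (23+1)| = |0| = 0 ≤ 2√23 ≈ 9.5917 ✓.


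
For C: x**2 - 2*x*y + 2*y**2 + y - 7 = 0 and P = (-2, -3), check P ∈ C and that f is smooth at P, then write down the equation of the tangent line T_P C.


Tangent line at P: 2*x - 7*y - 17 = 0.

Step 1: f(-2, -3) = 0, so P lies on C.
Step 2: partial derivatives
  f_x(x, y) = 2*x - 2*y, f_y(x, y) = -2*x + 4*y + 1.
  f_x(P) = 2, f_y(P) = -7 (gradient nonzero, so P is smooth).
Step 3: tangent line at P: 2·(x − -2) + -7·(y − -3) = 0.
Expanding: 2*x - 7*y - 17 = 0.


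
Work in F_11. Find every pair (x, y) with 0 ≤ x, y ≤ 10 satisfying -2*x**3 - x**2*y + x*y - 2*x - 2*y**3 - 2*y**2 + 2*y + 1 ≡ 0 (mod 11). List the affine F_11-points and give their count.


Affine F_11-points: {(1, 6), (2, 5), (2, 7), (2, 9), (3, 3), (3, 8), (3, 10), (5, 2), (5, 3), (5, 5), (6, 4), (7, 2), (7, 3), (7, 5), (9, 2)}; count = 15.

For each of the 121 pairs (x, y) ∈ F_11², evaluate f(x, y) mod 11. Record the zeros.
  x = 0: [0↦1, 1↦10, 2↦3, 3↦1, 4↦3, 5↦8, 6↦4, 7↦1, 8↦9, 9↦5, 10↦10]  zeros at y ∈ ∅
  x = 1: [0↦8, 1↦6, 2↦10, 3↦8, 4↦10, 5↦4, 6↦0, 7↦8, 8↦5, 9↦1, 10↦6]  zeros at y ∈ {6}
  x = 2: [0↦3, 1↦10, 2↦1, 3↦8, 4↦8, 5↦0, 6↦5, 7↦0, 8↦6, 9↦0, 10↦3]  zeros at y ∈ {5, 7, 9}
  x = 3: [0↦7, 1↦10, 2↦8, 3↦0, 4↦7, 5↦6, 6↦7, 7↦9, 8↦0, 9↦1, 10↦0]  zeros at y ∈ {3, 8, 10}
  x = 4: [0↦8, 1↦5, 2↦8, 3↦5, 4↦6, 5↦10, 6↦5, 7↦1, 8↦8, 9↦3, 10↦7]  zeros at y ∈ ∅
  x = 5: [0↦5, 1↦5, 2↦0, 3↦0, 4↦4, 5↦0, 6↦9, 7↦8, 8↦7, 9↦5, 10↦1]  zeros at y ∈ {2, 3, 5}
  x = 6: [0↦8, 1↦9, 2↦5, 3↦6, 4↦0, 5↦8, 6↦7, 7↦7, 8↦7, 9↦6, 10↦3]  zeros at y ∈ {4}
  x = 7: [0↦5, 1↦5, 2↦0, 3↦0, 4↦4, 5↦0, 6↦9, 7↦8, 8↦7, 9↦5, 10↦1]  zeros at y ∈ {2, 3, 5}
  x = 8: [0↦6, 1↦3, 2↦6, 3↦3, 4↦4, 5↦8, 6↦3, 7↦10, 8↦6, 9↦1, 10↦5]  zeros at y ∈ ∅
  x = 9: [0↦10, 1↦2, 2↦0, 3↦3, 4↦10, 5↦9, 6↦10, 7↦1, 8↦3, 9↦4, 10↦3]  zeros at y ∈ {2}
  x = 10: [0↦5, 1↦1, 2↦3, 3↦10, 4↦10, 5↦2, 6↦7, 7↦2, 8↦8, 9↦2, 10↦5]  zeros at y ∈ ∅
Collecting zeros: affine points = {(1, 6), (2, 5), (2, 7), (2, 9), (3, 3), (3, 8), (3, 10), (5, 2), (5, 3), (5, 5), (6, 4), (7, 2), (7, 3), (7, 5), (9, 2)}.
Total count |C(F_11)_aff| = 15.


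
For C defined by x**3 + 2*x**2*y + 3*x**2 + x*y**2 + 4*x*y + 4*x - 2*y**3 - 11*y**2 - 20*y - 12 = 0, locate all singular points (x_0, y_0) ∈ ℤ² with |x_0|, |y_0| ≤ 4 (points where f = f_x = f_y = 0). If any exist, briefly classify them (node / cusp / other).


Singular points: {(0, -2)}; classification: node.

Compute partial derivatives:
  f_x = 3*x**2 + 4*x*y + 6*x + y**2 + 4*y + 4.
  f_y = 2*x**2 + 2*x*y + 4*x - 6*y**2 - 22*y - 20.
Scan x_0 ∈ {−4, ..., 4}. For each x_0, f_y(x_0, y) is a polynomial in y; find its integer roots y ∈ {−4, ..., 4}, then test f_x and f at those candidates.
  x = -4: f_y(-4, y) = -6*y**2 - 30*y - 4; no integer root y with |y| ≤ 4.
  x = -3: f_y(-3, y) = -6*y**2 - 28*y - 14; no integer root y with |y| ≤ 4.
  x = -2: f_y(-2, y) = -6*y**2 - 26*y - 20; vanishes at y ∈ {-1}. (-2, -1): f_x = 9 ≠ 0.
  x = -1: f_y(-1, y) = -6*y**2 - 24*y - 22; no integer root y with |y| ≤ 4.
  x = 0: f_y(0, y) = -6*y**2 - 22*y - 20; vanishes at y ∈ {-2}. (0, -2): f_x = 0, f = 0 — SINGULAR.
  x = 1: f_y(1, y) = -6*y**2 - 20*y - 14; vanishes at y ∈ {-1}. (1, -1): f_x = 6 ≠ 0.
  x = 2: f_y(2, y) = -6*y**2 - 18*y - 4; no integer root y with |y| ≤ 4.
  x = 3: f_y(3, y) = -6*y**2 - 16*y + 10; no integer root y with |y| ≤ 4.
  x = 4: f_y(4, y) = -6*y**2 - 14*y + 28; no integer root y with |y| ≤ 4.
Only singular point on the grid: (0, -2).
Classify: substitute x = 0 + u, y = -2 + v and expand: f = u**3 + 2*u**2*v - u**2 + u*v**2 - 2*v**3 + v**2.
No constant or linear terms (consistent with a singular point). Quadratic part: -u**2 + v**2. Cubic part: u**3 + 2*u**2*v + u*v**2 - 2*v**3.
The quadratic part v**2 - u**2 = (v − u)(v + u) splits into two distinct linear factors, so there are two distinct tangent lines y − -2 = ±(x − 0) — this is a node (ordinary double point).
Classification: node.
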